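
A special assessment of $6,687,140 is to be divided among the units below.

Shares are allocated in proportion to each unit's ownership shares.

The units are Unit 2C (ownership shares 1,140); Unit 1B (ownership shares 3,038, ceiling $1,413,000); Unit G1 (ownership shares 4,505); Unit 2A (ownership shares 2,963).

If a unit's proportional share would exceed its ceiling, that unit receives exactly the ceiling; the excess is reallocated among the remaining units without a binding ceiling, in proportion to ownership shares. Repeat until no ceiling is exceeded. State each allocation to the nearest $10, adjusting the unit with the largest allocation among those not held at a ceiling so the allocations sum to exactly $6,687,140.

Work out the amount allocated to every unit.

Unit 2C: $698,480 | Unit 1B: $1,413,000 | Unit G1: $2,760,220 | Unit 2A: $1,815,440

Combined ownership shares = 11,646.
Unconstrained shares: Unit 2C 654,588.67; Unit 1B 1,744,421.37; Unit G1 2,586,773.63; Unit 2A 1,701,356.33.
Capped: Unit 1B ($1,413,000); residual $5,274,140 reallocated over remaining ownership shares 8,608.
Redistributed shares: Unit 2C 698,480.44 → $698,480; Unit G1 2,760,223.13 → $2,760,220; Unit 2A 1,815,436.43 → $1,815,440.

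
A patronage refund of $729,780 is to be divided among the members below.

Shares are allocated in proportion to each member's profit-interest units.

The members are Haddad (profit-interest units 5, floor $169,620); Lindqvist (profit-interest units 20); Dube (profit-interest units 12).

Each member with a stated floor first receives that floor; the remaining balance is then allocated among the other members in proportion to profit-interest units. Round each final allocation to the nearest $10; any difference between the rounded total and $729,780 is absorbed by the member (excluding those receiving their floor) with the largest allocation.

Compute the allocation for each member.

Fund the minimums — Haddad $169,620. Balance $560,160.
Balance split over remaining profit-interest units 32: Lindqvist 350,100.00 → $350,100; Dube 210,060.00 → $210,060.

Haddad: $169,620 · Lindqvist: $350,100 · Dube: $210,060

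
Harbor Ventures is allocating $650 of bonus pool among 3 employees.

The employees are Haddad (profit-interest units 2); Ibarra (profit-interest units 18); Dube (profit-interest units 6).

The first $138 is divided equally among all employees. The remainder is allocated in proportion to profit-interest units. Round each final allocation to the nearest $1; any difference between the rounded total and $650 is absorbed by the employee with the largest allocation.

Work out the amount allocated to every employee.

Haddad: $85; Ibarra: $401; Dube: $164

Equal tier: $138 ÷ 3 = $46 apiece.
Remainder $512 by profit-interest units (total 26): Haddad 39.38 → $39; Ibarra 354.46 → $354; Dube 118.15 → $118.
Rounding difference +$1 on remainder applied to Ibarra.
Totals: Haddad $46 + $39 = $85; Ibarra $46 + $355 = $401; Dube $46 + $118 = $164.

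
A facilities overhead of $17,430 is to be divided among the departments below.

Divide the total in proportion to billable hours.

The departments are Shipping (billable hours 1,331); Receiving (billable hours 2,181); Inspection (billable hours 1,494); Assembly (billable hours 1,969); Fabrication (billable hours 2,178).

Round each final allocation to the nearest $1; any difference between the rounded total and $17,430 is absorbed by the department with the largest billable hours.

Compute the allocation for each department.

Shipping: $2,535; Receiving: $4,152; Inspection: $2,845; Assembly: $3,750; Fabrication: $4,148

Billable hours total: 1,331 + 2,181 + 1,494 + 1,969 + 2,178 = 9,153.
Raw shares: Shipping 2,534.61; Receiving 4,153.26; Inspection 2,845.01; Assembly 3,749.55; Fabrication 4,147.55.
At nearest $1: Shipping $2,535; Receiving $4,153; Inspection $2,845; Assembly $3,750; Fabrication $4,148. Sum = $17,431.
Difference $17,430 − $17,431 = −$1 applied to largest billable hours (Receiving): Receiving becomes $4,152.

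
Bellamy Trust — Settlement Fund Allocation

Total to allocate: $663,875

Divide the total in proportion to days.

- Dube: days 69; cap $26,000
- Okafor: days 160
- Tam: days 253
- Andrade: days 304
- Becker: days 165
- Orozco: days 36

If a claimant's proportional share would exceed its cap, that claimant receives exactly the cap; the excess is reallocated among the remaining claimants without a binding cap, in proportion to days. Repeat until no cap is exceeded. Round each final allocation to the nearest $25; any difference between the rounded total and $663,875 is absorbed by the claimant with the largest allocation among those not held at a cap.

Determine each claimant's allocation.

Sum of days: 987.
Pro-rata shares before constraints: Dube 46,410.71; Okafor 107,619.05; Tam 170,172.62; Andrade 204,476.19; Becker 110,982.14; Orozco 24,214.29.
Capped: Dube ($26,000); remaining pool $637,875 reallocated over remaining days 918.
Remaining shares: Okafor 111,176.47 → $111,175; Tam 175,797.79 → $175,800; Andrade 211,235.29 → $211,225; Becker 114,650.74 → $114,650; Orozco 25,014.71 → $25,025.

Dube: $26,000; Okafor: $111,175; Tam: $175,800; Andrade: $211,225; Becker: $114,650; Orozco: $25,025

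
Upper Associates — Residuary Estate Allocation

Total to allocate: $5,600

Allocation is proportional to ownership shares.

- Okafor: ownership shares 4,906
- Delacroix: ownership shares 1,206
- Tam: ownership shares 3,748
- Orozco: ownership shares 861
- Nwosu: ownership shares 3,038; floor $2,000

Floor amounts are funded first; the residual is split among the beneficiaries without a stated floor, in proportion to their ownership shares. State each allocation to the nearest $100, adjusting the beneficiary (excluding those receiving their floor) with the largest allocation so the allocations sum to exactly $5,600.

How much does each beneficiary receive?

Guaranteed amounts: Nwosu $2,000. Remaining pool $3,600.
Remaining pool split over remaining ownership shares 10,721: Okafor 1,647.38 → $1,600; Delacroix 404.96 → $400; Tam 1,258.54 → $1,300; Orozco 289.11 → $300.

Okafor: $1,600 · Delacroix: $400 · Tam: $1,300 · Orozco: $300 · Nwosu: $2,000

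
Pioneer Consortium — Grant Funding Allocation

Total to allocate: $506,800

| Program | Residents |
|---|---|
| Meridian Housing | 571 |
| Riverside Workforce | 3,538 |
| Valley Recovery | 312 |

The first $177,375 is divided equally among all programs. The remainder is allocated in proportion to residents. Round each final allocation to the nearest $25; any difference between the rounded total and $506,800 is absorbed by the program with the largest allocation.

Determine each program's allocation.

$177,375 shared equally gives $59,125 per program.
Remainder $329,425 by residents (total 4,421): Meridian Housing 42,547.31 → $42,550; Riverside Workforce 263,629.42 → $263,625; Valley Recovery 23,248.27 → $23,250.
Totals: Meridian Housing $59,125 + $42,550 = $101,675; Riverside Workforce $59,125 + $263,625 = $322,750; Valley Recovery $59,125 + $23,250 = $82,375.

Meridian Housing: $101,675; Riverside Workforce: $322,750; Valley Recovery: $82,375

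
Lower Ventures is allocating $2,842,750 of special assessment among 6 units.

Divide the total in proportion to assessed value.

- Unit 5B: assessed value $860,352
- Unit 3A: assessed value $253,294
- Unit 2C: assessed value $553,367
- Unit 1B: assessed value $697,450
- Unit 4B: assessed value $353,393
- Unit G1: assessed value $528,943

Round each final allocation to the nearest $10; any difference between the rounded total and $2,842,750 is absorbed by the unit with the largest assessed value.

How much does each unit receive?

Assessed value total: 860,352 + 253,294 + 553,367 + 697,450 + 353,393 + 528,943 = 3,246,799.
Pro-rata amounts: Unit 5B 753,285.20; Unit 3A 221,772.74; Unit 2C 484,503.06; Unit 1B 610,655.60; Unit 4B 309,414.89; Unit G1 463,118.51.
Rounded to nearest $10: Unit 5B $753,290; Unit 3A $221,770; Unit 2C $484,500; Unit 1B $610,660; Unit 4B $309,410; Unit G1 $463,120. Sum = $2,842,750.
Sum already equals the total — no adjustment.

Unit 5B: $753,290; Unit 3A: $221,770; Unit 2C: $484,500; Unit 1B: $610,660; Unit 4B: $309,410; Unit G1: $463,120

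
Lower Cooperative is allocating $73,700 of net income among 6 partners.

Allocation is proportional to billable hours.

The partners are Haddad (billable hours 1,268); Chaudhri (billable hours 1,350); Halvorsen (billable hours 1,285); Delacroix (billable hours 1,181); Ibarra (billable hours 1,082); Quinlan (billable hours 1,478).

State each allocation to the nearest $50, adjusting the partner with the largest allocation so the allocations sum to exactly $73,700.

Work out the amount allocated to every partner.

Haddad: $12,250 · Chaudhri: $13,000 · Halvorsen: $12,400 · Delacroix: $11,400 · Ibarra: $10,450 · Quinlan: $14,200

Total billable hours = 7,644.
Proportional shares: Haddad 1,268/7,644 × $73,700 = 12,225.48; Chaudhri 1,350/7,644 × $73,700 = 13,016.09; Halvorsen 1,285/7,644 × $73,700 = 12,389.39; Delacroix 1,181/7,644 × $73,700 = 11,386.67; Ibarra 1,082/7,644 × $73,700 = 10,432.16; Quinlan 1,478/7,644 × $73,700 = 14,250.21.
At nearest $50: Haddad $12,250; Chaudhri $13,000; Halvorsen $12,400; Delacroix $11,400; Ibarra $10,450; Quinlan $14,250. Sum = $73,750.
Difference $73,700 − $73,750 = −$50 applied to largest allocation (Quinlan): Quinlan becomes $14,200.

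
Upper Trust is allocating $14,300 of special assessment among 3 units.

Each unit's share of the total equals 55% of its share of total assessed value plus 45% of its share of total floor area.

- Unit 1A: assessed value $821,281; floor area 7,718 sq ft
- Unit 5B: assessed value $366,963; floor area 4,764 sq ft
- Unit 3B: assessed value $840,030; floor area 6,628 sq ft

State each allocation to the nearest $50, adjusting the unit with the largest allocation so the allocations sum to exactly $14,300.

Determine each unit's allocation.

Unit 1A: $5,750; Unit 5B: $3,050; Unit 3B: $5,500

Assessed value total 2,028,274; floor area total 19,110.
Combined weights (55% assessed value + 45% floor area): Unit 1A 0.4044; Unit 5B 0.2117; Unit 3B 0.3839.
Pro-rata amounts: Unit 1A 5,783.58; Unit 5B 3,027.17; Unit 3B 5,489.25.
At nearest $50: Unit 1A $5,800; Unit 5B $3,050; Unit 3B $5,500. Sum = $14,350.
Difference $14,300 − $14,350 = −$50 applied to largest allocation (Unit 1A): Unit 1A becomes $5,750.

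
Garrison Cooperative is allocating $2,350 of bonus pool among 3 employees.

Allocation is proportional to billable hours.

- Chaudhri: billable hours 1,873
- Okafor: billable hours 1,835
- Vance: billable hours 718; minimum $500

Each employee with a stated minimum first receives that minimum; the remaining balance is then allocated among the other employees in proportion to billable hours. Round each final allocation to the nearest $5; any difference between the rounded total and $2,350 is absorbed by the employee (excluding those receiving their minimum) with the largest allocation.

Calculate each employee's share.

Chaudhri: $935 | Okafor: $915 | Vance: $500

Guaranteed amounts: Vance $500. Remaining pool $1,850.
Remaining pool split over remaining billable hours 3,708: Chaudhri 934.48 → $935; Okafor 915.52 → $915.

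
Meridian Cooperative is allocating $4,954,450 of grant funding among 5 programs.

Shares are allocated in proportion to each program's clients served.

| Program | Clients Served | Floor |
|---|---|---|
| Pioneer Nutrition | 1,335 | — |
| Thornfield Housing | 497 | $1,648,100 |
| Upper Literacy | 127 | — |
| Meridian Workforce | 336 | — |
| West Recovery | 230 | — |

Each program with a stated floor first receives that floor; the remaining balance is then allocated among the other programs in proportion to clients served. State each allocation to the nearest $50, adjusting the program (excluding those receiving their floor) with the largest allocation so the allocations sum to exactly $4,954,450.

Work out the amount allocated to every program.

Pioneer Nutrition: $2,176,500 · Thornfield Housing: $1,648,100 · Upper Literacy: $207,050 · Meridian Workforce: $547,800 · West Recovery: $375,000

Guaranteed amounts: Thornfield Housing $1,648,100. Balance $3,306,350.
Balance split over remaining clients served 2,028: Pioneer Nutrition 2,176,517.38 → $2,176,500; Upper Literacy 207,054.46 → $207,050; Meridian Workforce 547,797.63 → $547,800; West Recovery 374,980.52 → $375,000.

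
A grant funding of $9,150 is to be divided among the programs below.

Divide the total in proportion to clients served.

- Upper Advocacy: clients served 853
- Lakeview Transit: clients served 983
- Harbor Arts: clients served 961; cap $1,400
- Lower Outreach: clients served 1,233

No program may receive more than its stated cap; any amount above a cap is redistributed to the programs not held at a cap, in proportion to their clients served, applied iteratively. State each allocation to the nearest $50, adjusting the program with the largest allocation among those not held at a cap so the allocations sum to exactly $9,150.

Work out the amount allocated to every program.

Upper Advocacy: $2,150; Lakeview Transit: $2,500; Harbor Arts: $1,400; Lower Outreach: $3,100

Total clients served = 4,030.
Pro-rata shares before constraints: Upper Advocacy 1,936.71; Lakeview Transit 2,231.87; Harbor Arts 2,181.92; Lower Outreach 2,799.49.
Capped: Harbor Arts ($1,400); remaining pool $7,750 reallocated over remaining clients served 3,069.
Remaining shares: Upper Advocacy 2,154.04 → $2,150; Lakeview Transit 2,482.32 → $2,500; Lower Outreach 3,113.64 → $3,100.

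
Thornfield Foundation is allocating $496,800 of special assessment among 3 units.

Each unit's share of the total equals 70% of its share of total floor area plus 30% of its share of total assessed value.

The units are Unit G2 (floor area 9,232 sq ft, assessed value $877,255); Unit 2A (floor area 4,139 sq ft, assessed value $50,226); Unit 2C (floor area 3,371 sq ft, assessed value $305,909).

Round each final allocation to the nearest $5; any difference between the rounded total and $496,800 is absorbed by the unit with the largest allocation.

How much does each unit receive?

Totals — floor area 16,742, assessed value 1,233,390.
Combined weights (70% floor area + 30% assessed value): Unit G2 0.5994; Unit 2A 0.1853; Unit 2C 0.2154.
Raw shares: Unit G2 297,769.91; Unit 2A 92,043.31; Unit 2C 106,986.78.
At nearest $5: Unit G2 $297,770; Unit 2A $92,045; Unit 2C $106,985. Sum = $496,800.
No rounding difference to absorb.

Unit G2: $297,770 | Unit 2A: $92,045 | Unit 2C: $106,985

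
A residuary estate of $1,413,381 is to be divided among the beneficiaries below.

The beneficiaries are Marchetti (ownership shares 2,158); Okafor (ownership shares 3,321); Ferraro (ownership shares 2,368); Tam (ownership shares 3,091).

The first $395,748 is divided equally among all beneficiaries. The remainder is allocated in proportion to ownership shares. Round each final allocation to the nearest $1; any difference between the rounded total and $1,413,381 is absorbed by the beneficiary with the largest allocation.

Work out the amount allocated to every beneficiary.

Marchetti: $299,710 · Okafor: $407,911 · Ferraro: $319,247 · Tam: $386,513

$395,748 shared equally gives $98,937 per beneficiary.
Remainder $1,017,633 by ownership shares (total 10,938): Marchetti 200,772.72 → $200,773; Okafor 308,974.14 → $308,974; Ferraro 220,310.38 → $220,310; Tam 287,575.75 → $287,576.
Totals: Marchetti $98,937 + $200,773 = $299,710; Okafor $98,937 + $308,974 = $407,911; Ferraro $98,937 + $220,310 = $319,247; Tam $98,937 + $287,576 = $386,513.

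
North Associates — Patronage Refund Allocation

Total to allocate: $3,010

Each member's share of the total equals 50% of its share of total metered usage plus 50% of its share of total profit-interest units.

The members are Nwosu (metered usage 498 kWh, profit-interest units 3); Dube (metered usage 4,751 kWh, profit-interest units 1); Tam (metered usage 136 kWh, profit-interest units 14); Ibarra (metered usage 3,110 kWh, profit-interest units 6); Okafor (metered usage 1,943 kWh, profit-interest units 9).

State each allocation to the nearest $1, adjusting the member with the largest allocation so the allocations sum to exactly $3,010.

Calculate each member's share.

Nwosu: $209; Dube: $730; Tam: $658; Ibarra: $722; Okafor: $691

Metered usage total 10,438; profit-interest units total 33.
Composite weights (50% metered usage + 50% profit-interest units): Nwosu 0.0693; Dube 0.2427; Tam 0.2186; Ibarra 0.2399; Okafor 0.2294.
Pro-rata amounts: Nwosu 208.62; Dube 730.63; Tam 658.09; Ibarra 722.05; Okafor 690.61.
After rounding ($1): Nwosu $209; Dube $731; Tam $658; Ibarra $722; Okafor $691. Sum = $3,011.
Difference $3,010 − $3,011 = −$1 applied to largest allocation (Dube): Dube becomes $730.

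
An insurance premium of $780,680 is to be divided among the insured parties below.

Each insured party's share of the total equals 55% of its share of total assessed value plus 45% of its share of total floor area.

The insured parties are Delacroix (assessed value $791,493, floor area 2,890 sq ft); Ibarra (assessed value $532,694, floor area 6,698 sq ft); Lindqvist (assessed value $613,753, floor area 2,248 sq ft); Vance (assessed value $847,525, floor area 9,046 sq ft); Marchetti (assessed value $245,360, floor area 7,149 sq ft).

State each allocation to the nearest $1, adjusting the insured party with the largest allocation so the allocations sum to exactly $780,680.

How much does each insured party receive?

Totals — assessed value 3,030,825, floor area 28,031.
Combined weights (55% assessed value + 45% floor area): Delacroix 0.1900; Ibarra 0.2042; Lindqvist 0.1475; Vance 0.2990; Marchetti 0.1593.
Proportional shares: Delacroix 148,349.73; Ibarra 159,410.71; Lindqvist 115,123.45; Vance 233,439.45; Marchetti 124,356.66.
Rounded to nearest $1: Delacroix $148,350; Ibarra $159,411; Lindqvist $115,123; Vance $233,439; Marchetti $124,357. Sum = $780,680.
Rounded total matches; no reconciliation needed.

Delacroix: $148,350 | Ibarra: $159,411 | Lindqvist: $115,123 | Vance: $233,439 | Marchetti: $124,357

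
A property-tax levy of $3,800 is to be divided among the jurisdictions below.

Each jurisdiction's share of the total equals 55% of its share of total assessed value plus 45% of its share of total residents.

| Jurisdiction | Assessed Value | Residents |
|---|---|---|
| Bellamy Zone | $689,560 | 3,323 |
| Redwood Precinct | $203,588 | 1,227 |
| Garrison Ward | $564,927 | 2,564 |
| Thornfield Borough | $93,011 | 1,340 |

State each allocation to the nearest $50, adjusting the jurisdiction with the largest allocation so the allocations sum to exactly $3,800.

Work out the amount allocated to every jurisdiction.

Bellamy Zone: $1,600 · Redwood Precinct: $500 · Garrison Ward: $1,300 · Thornfield Borough: $400

Assessed value total 1,551,086; residents total 8,454.
Combined weights (55% assessed value + 45% residents): Bellamy Zone 0.4214; Redwood Precinct 0.1375; Garrison Ward 0.3368; Thornfield Borough 0.1043.
Pro-rata amounts: Bellamy Zone 1,601.29; Redwood Precinct 522.51; Garrison Ward 1,279.83; Thornfield Borough 396.37.
After rounding ($50): Bellamy Zone $1,600; Redwood Precinct $500; Garrison Ward $1,300; Thornfield Borough $400. Sum = $3,800.
No rounding difference to absorb.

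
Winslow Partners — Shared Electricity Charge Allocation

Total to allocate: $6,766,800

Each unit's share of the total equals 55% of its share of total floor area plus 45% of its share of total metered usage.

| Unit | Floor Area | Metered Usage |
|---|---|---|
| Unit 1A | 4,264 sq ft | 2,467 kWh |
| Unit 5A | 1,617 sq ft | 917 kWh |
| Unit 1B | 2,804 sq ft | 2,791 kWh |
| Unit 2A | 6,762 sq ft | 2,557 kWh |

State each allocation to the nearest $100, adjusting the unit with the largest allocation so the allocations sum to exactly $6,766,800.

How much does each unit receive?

Totals — floor area 15,447, metered usage 8,732.
Combined weights (55% floor area + 45% metered usage): Unit 1A 0.2790; Unit 5A 0.1048; Unit 1B 0.2437; Unit 2A 0.3725.
Raw shares: Unit 1A 1,887,654.23; Unit 5A 709,373.80; Unit 1B 1,648,874.17; Unit 2A 2,520,897.80.
Rounded to nearest $100: Unit 1A $1,887,700; Unit 5A $709,400; Unit 1B $1,648,900; Unit 2A $2,520,900. Sum = $6,766,900.
Difference $6,766,800 − $6,766,900 = −$100 applied to largest allocation (Unit 2A): Unit 2A becomes $2,520,800.

Unit 1A: $1,887,700; Unit 5A: $709,400; Unit 1B: $1,648,900; Unit 2A: $2,520,800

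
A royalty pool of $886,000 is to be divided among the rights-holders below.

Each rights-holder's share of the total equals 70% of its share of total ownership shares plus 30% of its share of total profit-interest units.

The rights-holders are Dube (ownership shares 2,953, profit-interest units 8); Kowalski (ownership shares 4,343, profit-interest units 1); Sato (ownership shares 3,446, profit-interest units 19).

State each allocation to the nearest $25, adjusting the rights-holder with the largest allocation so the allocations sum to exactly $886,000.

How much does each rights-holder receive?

Dube: $246,425; Kowalski: $260,250; Sato: $379,325

Ownership shares total 10,742; profit-interest units total 28.
Combined weights (70% ownership shares + 30% profit-interest units): Dube 0.2781; Kowalski 0.2937; Sato 0.4281.
Unrounded shares: Dube 246,437.23; Kowalski 260,240.26; Sato 379,322.51.
Rounded to nearest $25: Dube $246,425; Kowalski $260,250; Sato $379,325. Sum = $886,000.
Rounded total matches; no reconciliation needed.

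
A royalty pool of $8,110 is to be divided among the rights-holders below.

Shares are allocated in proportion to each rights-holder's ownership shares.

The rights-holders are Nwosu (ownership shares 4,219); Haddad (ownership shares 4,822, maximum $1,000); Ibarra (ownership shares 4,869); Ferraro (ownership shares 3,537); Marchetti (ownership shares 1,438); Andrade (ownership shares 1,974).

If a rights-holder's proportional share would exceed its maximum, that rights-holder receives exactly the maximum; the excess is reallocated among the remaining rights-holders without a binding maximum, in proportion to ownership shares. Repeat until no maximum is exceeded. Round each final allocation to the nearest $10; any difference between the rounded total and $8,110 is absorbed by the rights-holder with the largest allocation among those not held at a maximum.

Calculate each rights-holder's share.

Combined ownership shares = 20,859.
Proportional shares (ignoring caps): Nwosu 1,640.35; Haddad 1,874.80; Ibarra 1,893.07; Ferraro 1,375.19; Marchetti 559.10; Andrade 767.49.
Held at cap: Haddad ($1,000); residual $7,110 reallocated over remaining ownership shares 16,037.
Shares after redistribution: Nwosu 1,870.49 → $1,870; Ibarra 2,158.67 → $2,160; Ferraro 1,568.13 → $1,570; Marchetti 637.54 → $640; Andrade 875.17 → $880.
Rounding difference −$10 applied to Ibarra → $2,150.

Nwosu: $1,870 | Haddad: $1,000 | Ibarra: $2,150 | Ferraro: $1,570 | Marchetti: $640 | Andrade: $880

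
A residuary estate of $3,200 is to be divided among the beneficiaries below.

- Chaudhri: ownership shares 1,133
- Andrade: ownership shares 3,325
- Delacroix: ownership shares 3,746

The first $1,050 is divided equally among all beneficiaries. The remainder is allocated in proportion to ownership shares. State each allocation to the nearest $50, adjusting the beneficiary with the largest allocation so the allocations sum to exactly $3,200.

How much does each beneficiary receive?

Chaudhri: $650; Andrade: $1,200; Delacroix: $1,350

First tranche $1,050 split equally: $350 each.
Remainder $2,150 by ownership shares (total 8,204): Chaudhri 296.92 → $300; Andrade 871.37 → $850; Delacroix 981.70 → $1,000.
Totals: Chaudhri $350 + $300 = $650; Andrade $350 + $850 = $1,200; Delacroix $350 + $1,000 = $1,350.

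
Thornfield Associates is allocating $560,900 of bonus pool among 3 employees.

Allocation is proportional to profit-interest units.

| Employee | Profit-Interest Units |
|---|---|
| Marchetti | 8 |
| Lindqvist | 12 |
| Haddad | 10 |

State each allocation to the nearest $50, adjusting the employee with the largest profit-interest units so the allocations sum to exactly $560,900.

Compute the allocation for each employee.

Marchetti: $149,550 · Lindqvist: $224,400 · Haddad: $186,950

Profit-interest units total: 8 + 12 + 10 = 30.
Pro-rata amounts: Marchetti 149,573.33; Lindqvist 224,360.00; Haddad 186,966.67.
At nearest $50: Marchetti $149,550; Lindqvist $224,350; Haddad $186,950. Sum = $560,850.
Difference $560,900 − $560,850 = +$50 applied to largest profit-interest units (Lindqvist): Lindqvist becomes $224,400.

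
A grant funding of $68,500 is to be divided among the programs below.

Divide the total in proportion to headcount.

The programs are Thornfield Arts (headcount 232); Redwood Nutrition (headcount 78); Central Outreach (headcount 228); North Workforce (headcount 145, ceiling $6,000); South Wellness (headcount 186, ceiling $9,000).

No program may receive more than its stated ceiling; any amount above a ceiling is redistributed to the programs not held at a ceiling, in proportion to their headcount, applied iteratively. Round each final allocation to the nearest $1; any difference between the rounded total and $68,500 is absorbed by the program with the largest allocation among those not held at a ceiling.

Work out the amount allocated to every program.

Total headcount = 869.
Unconstrained shares: Thornfield Arts 18,287.69; Redwood Nutrition 6,148.45; Central Outreach 17,972.38; North Workforce 11,429.80; South Wellness 14,661.68.
Capped: North Workforce ($6,000), South Wellness ($9,000); remaining pool $53,500 reallocated over remaining headcount 538.
Shares after redistribution: Thornfield Arts 23,070.63 → $23,071; Redwood Nutrition 7,756.51 → $7,757; Central Outreach 22,672.86 → $22,673.
Rounding difference −$1 applied to Thornfield Arts → $23,070.

Thornfield Arts: $23,070 | Redwood Nutrition: $7,757 | Central Outreach: $22,673 | North Workforce: $6,000 | South Wellness: $9,000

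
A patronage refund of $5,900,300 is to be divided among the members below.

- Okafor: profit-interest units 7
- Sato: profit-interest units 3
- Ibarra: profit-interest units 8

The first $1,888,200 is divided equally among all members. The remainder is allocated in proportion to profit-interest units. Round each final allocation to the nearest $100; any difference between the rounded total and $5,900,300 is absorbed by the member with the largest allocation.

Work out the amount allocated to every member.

Okafor: $2,189,700 | Sato: $1,298,100 | Ibarra: $2,412,500

Equal tier: $1,888,200 ÷ 3 = $629,400 apiece.
Remainder $4,012,100 by profit-interest units (total 18): Okafor 1,560,261.11 → $1,560,300; Sato 668,683.33 → $668,700; Ibarra 1,783,155.56 → $1,783,200.
Rounding difference −$100 on remainder applied to Ibarra.
Totals: Okafor $629,400 + $1,560,300 = $2,189,700; Sato $629,400 + $668,700 = $1,298,100; Ibarra $629,400 + $1,783,100 = $2,412,500.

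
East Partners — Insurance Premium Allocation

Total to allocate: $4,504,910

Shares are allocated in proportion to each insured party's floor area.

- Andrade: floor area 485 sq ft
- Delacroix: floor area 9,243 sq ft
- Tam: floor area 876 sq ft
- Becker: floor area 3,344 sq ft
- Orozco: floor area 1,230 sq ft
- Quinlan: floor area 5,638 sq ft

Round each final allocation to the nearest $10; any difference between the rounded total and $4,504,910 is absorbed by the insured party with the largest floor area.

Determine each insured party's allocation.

Floor area total: 485 + 9,243 + 876 + 3,344 + 1,230 + 5,638 = 20,816.
Raw shares: Andrade 104,961.63; Delacroix 2,000,330.67; Tam 189,580.19; Becker 723,694.23; Orozco 266,191.36; Quinlan 1,220,151.93.
At nearest $10: Andrade $104,960; Delacroix $2,000,330; Tam $189,580; Becker $723,690; Orozco $266,190; Quinlan $1,220,150. Sum = $4,504,900.
Difference $4,504,910 − $4,504,900 = +$10 applied to largest floor area (Delacroix): Delacroix becomes $2,000,340.

Andrade: $104,960; Delacroix: $2,000,340; Tam: $189,580; Becker: $723,690; Orozco: $266,190; Quinlan: $1,220,150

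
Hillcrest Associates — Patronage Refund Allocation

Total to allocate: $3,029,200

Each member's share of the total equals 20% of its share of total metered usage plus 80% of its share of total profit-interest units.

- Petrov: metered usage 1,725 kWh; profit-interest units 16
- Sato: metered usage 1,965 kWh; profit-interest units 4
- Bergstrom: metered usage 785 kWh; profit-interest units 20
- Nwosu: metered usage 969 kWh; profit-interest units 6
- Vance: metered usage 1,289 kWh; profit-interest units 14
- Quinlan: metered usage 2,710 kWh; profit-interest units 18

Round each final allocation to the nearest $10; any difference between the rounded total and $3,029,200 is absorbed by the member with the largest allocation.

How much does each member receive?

Petrov: $607,770 · Sato: $250,340 · Bergstrom: $671,740 · Nwosu: $248,580 · Vance: $517,660 · Quinlan: $733,110

Metered usage total 9,443; profit-interest units total 78.
Composite weights (20% metered usage + 80% profit-interest units): Petrov 0.2006; Sato 0.0826; Bergstrom 0.2218; Nwosu 0.0821; Vance 0.1709; Quinlan 0.2420.
Unrounded shares: Petrov 607,771.31; Sato 250,344.51; Bergstrom 671,738.06; Nwosu 248,581.00; Vance 517,661.17; Quinlan 733,103.96.
After rounding ($10): Petrov $607,770; Sato $250,340; Bergstrom $671,740; Nwosu $248,580; Vance $517,660; Quinlan $733,100. Sum = $3,029,190.
Difference $3,029,200 − $3,029,190 = +$10 applied to largest allocation (Quinlan): Quinlan becomes $733,110.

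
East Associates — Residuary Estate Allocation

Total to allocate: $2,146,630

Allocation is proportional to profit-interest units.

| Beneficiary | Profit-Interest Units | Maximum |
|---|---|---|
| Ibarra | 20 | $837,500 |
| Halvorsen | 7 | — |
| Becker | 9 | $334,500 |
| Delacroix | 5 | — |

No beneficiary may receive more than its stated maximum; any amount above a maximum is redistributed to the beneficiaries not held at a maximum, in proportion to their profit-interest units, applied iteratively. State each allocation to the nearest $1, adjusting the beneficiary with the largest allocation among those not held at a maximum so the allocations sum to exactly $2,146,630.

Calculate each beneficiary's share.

Ibarra: $837,500; Halvorsen: $568,534; Becker: $334,500; Delacroix: $406,096

Combined profit-interest units = 41.
Unconstrained shares: Ibarra 1,047,136.59; Halvorsen 366,497.80; Becker 471,211.46; Delacroix 261,784.15.
Cap binds for Ibarra ($837,500), Becker ($334,500); balance $974,630 reallocated over remaining profit-interest units 12.
Redistributed shares: Halvorsen 568,534.17 → $568,534; Delacroix 406,095.83 → $406,096.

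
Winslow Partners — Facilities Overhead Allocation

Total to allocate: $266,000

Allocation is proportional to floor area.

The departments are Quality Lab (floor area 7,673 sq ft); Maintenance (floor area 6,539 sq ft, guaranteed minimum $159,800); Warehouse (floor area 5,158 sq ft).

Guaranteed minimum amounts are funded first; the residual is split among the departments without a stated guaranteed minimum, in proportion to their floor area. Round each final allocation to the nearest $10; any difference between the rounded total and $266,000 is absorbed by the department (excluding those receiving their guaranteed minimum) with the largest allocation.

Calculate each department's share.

Fund the minimums — Maintenance $159,800. Remaining pool $106,200.
Remaining pool split over remaining floor area 12,831: Quality Lab 63,508.11 → $63,510; Warehouse 42,691.89 → $42,690.

Quality Lab: $63,510 | Maintenance: $159,800 | Warehouse: $42,690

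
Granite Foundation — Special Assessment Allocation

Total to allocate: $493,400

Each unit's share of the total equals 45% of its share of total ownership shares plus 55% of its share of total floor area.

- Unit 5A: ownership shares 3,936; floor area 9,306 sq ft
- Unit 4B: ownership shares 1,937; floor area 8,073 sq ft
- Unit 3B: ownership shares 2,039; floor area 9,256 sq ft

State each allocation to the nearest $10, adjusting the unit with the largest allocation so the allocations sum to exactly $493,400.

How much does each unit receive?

Unit 5A: $205,270 · Unit 4B: $136,610 · Unit 3B: $151,520

Ownership shares total 7,912; floor area total 26,635.
Composite weights (45% ownership shares + 55% floor area): Unit 5A 0.4160; Unit 4B 0.2769; Unit 3B 0.3071.
Pro-rata amounts: Unit 5A 205,267.69; Unit 4B 136,608.49; Unit 3B 151,523.82.
Rounded to nearest $10: Unit 5A $205,270; Unit 4B $136,610; Unit 3B $151,520. Sum = $493,400.
Rounded total matches; no reconciliation needed.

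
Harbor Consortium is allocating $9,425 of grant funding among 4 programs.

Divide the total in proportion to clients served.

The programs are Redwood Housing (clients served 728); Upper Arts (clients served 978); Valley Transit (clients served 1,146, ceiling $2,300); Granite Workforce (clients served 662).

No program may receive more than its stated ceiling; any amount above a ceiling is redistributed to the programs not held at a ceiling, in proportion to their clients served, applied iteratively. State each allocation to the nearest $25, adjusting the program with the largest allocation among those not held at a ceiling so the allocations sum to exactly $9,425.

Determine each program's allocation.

Total clients served = 3,514.
Unconstrained shares: Redwood Housing 1,952.59; Upper Arts 2,623.12; Valley Transit 3,073.72; Granite Workforce 1,775.57.
Held at cap: Valley Transit ($2,300); balance $7,125 reallocated over remaining clients served 2,368.
Redistributed shares: Redwood Housing 2,190.46 → $2,200; Upper Arts 2,942.67 → $2,950; Granite Workforce 1,991.87 → $2,000.
Rounding difference −$25 applied to Upper Arts → $2,925.

Redwood Housing: $2,200 | Upper Arts: $2,925 | Valley Transit: $2,300 | Granite Workforce: $2,000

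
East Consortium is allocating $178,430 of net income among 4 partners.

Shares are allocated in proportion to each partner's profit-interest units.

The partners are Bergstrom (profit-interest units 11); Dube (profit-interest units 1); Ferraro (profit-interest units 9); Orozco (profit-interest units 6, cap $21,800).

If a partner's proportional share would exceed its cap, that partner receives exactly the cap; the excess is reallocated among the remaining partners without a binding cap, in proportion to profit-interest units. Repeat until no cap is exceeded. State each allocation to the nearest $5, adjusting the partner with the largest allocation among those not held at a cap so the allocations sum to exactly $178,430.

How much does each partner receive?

Bergstrom: $82,045 | Dube: $7,460 | Ferraro: $67,125 | Orozco: $21,800

Combined profit-interest units = 27.
Unconstrained shares: Bergstrom 72,693.70; Dube 6,608.52; Ferraro 59,476.67; Orozco 39,651.11.
Held at cap: Orozco ($21,800); remaining pool $156,630 reallocated over remaining profit-interest units 21.
Remaining shares: Bergstrom 82,044.29 → $82,045; Dube 7,458.57 → $7,460; Ferraro 67,127.14 → $67,125.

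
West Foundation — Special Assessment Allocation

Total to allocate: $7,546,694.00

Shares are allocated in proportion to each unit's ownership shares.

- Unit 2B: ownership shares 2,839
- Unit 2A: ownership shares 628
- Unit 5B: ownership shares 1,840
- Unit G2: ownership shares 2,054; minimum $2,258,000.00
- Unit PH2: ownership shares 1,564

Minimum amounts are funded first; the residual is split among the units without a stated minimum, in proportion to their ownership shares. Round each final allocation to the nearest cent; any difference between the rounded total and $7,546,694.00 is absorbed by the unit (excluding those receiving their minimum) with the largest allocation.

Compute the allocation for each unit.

Unit 2B: $2,185,213.54 | Unit 2A: $483,379.40 | Unit 5B: $1,416,270.84 | Unit G2: $2,258,000.00 | Unit PH2: $1,203,830.22

Guaranteed amounts: Unit G2 $2,258,000.00. Residual $5,288,694.00.
Residual split over remaining ownership shares 6,871: Unit 2B 2,185,213.5448 → $2,185,213.54; Unit 2A 483,379.3963 → $483,379.40; Unit 5B 1,416,270.8427 → $1,416,270.84; Unit PH2 1,203,830.2163 → $1,203,830.22.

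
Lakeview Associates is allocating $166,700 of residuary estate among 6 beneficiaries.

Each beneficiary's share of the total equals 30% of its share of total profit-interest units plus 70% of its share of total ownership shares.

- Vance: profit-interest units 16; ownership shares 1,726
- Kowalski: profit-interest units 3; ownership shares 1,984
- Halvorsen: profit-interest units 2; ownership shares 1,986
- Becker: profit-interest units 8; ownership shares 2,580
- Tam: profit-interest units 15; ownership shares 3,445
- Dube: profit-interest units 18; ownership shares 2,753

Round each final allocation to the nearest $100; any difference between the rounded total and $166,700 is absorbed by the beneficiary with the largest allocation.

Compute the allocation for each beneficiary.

Vance: $26,800 · Kowalski: $18,400 · Halvorsen: $17,600 · Becker: $27,300 · Tam: $39,900 · Dube: $36,700

Profit-interest units total 62; ownership shares total 14,474.
Combined weights (30% profit-interest units + 70% ownership shares): Vance 0.1609; Kowalski 0.1105; Halvorsen 0.1057; Becker 0.1635; Tam 0.2392; Dube 0.2202.
Pro-rata amounts: Vance 26,820.89; Kowalski 18,414.93; Halvorsen 17,624.44; Becker 27,252.97; Tam 39,872.93; Dube 36,713.83.
Rounded to nearest $100: Vance $26,800; Kowalski $18,400; Halvorsen $17,600; Becker $27,300; Tam $39,900; Dube $36,700. Sum = $166,700.
No rounding difference to absorb.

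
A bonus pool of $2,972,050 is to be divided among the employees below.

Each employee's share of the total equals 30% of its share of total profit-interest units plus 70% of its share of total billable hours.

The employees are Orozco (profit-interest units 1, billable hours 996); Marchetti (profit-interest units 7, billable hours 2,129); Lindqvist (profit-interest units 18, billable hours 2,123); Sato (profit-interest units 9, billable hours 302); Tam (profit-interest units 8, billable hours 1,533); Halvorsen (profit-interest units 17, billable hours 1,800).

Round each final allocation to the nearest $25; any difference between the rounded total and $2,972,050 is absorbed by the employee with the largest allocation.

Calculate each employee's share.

Orozco: $248,125 | Marchetti: $602,650 | Lindqvist: $764,675 | Sato: $204,475 | Tam: $477,925 | Halvorsen: $674,200

Profit-interest units total 60; billable hours total 8,883.
Combined weights (30% profit-interest units + 70% billable hours): Orozco 0.0835; Marchetti 0.2028; Lindqvist 0.2573; Sato 0.0688; Tam 0.1608; Halvorsen 0.2268.
Proportional shares: Orozco 248,127.53; Marchetti 602,642.27; Lindqvist 764,699.80; Sato 204,471.89; Tam 477,916.88; Halvorsen 674,191.63.
Rounded to nearest $25: Orozco $248,125; Marchetti $602,650; Lindqvist $764,700; Sato $204,475; Tam $477,925; Halvorsen $674,200. Sum = $2,972,075.
Difference $2,972,050 − $2,972,075 = −$25 applied to largest allocation (Lindqvist): Lindqvist becomes $764,675.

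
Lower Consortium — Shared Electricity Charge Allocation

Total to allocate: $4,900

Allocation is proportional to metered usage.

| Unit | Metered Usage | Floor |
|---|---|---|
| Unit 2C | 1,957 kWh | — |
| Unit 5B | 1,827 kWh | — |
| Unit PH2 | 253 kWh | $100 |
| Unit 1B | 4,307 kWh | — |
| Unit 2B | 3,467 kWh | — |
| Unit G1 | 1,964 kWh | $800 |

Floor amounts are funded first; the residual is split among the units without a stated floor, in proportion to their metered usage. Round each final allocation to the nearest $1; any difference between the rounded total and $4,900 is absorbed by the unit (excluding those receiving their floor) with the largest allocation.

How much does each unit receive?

Unit 2C: $677 · Unit 5B: $632 · Unit PH2: $100 · Unit 1B: $1,491 · Unit 2B: $1,200 · Unit G1: $800

Fund the minimums — Unit PH2 $100; Unit G1 $800. Remaining pool $4,000.
Remaining pool split over remaining metered usage 11,558: Unit 2C 677.28 → $677; Unit 5B 632.29 → $632; Unit 1B 1,490.57 → $1,491; Unit 2B 1,199.86 → $1,200.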